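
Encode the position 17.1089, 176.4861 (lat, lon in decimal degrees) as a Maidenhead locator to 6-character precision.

RK87fc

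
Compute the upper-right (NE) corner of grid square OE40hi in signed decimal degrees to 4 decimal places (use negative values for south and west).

-49.6250, 108.6667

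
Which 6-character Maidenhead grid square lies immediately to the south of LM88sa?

Latitude subsquare a = 0; −1 → -1, wraps to 23 = x, carry into square.
Latitude square 8; −1 → 7.
The longitude characters are unchanged.

LM87sx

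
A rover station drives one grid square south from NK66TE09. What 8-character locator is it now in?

NK66te08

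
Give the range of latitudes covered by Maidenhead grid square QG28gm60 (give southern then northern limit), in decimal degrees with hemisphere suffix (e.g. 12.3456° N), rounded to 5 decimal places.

21.50000° S, 21.49583° S

Field Q=16, G=6: +16·20° lon, +6·10° lat → SW at lon 140°, lat -30°.
Square 2, 8: +2·2° lon, +8·1° lat → SW at lon 144°, lat -22°.
Subsquare g=6, m=12: +6·0.0833333° lon, +12·0.0416667° lat → SW at lon 144.5°, lat -21.5°.
Extended square 6, 0: +6·0.00833333° lon, +0·0.00416667° lat → SW at lon 144.55°, lat -21.5°.
Cell spans 0.00833333° lon × 0.00416667° lat.
south 21.50000° S, north 21.49583° S.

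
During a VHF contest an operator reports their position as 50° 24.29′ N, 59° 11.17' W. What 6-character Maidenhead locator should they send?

Shift to the Maidenhead origin (180°W, 90°S): lon 120.8138, lat 140.4048.
Field: 120.8138/20 → 6 → G, 140.4048/10 → 14 → O; chars GO.
Square: 0.8138/2 → 0, 0.4048/1 → 0; chars 00.
Subsquare: 0.8138/0.0833333 → 9 → j, 0.4048/0.0416667 → 9 → j; chars jj.

GO00jj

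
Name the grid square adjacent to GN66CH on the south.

GN66cg

Latitude subsquare h = 7; −1 → 6 = g.
The longitude characters are unchanged.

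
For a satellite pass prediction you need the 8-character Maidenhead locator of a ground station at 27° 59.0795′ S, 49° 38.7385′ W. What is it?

GG52ea23

Offset from 180°W / 90°S: lon 130.35436°, lat 62.01534°.
Field (20°×10°, letters A–R): lon ⌊130.35436/20⌋ = 6 → G; lat ⌊62.01534/10⌋ = 6 → G.
Square (2°×1°, digits 0–9): lon ⌊10.35436/2⌋ = 5; lat ⌊2.01534/1⌋ = 2.
Subsquare (5′×2.5′, letters a–x): lon ⌊0.35436/0.0833333⌋ = 4 → e; lat ⌊0.01534/0.0416667⌋ = 0 → a.
Extended square (30″×15″, digits 0–9): lon ⌊0.02102/0.00833333⌋ = 2; lat ⌊0.01534/0.00416667⌋ = 3.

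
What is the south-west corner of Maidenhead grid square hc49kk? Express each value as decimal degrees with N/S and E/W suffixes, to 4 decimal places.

60.5833° S, 31.1667° W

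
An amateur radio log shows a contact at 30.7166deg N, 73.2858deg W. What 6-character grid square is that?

Offset from 180°W / 90°S: lon 106.7142°, lat 120.7166°.
Field: 106.7142/20 → 5 → F, 120.7166/10 → 12 → M; chars FM.
Square: 6.7142/2 → 3, 0.7166/1 → 0; chars 30.
Subsquare: 0.7142/0.0833333 → 8 → i, 0.7166/0.0416667 → 17 → r; chars ir.

FM30ir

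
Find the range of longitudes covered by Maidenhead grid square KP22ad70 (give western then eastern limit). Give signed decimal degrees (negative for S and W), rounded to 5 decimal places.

Field K=10, P=15: +10·20° lon, +15·10° lat → SW at lon 20°, lat 60°.
Square 2, 2: +2·2° lon, +2·1° lat → SW at lon 24°, lat 62°.
Subsquare a=0, d=3: +0·0.0833333° lon, +3·0.0416667° lat → SW at lon 24°, lat 62.125°.
Extended square 7, 0: +7·0.00833333° lon, +0·0.00416667° lat → SW at lon 24.0583°, lat 62.125°.
Cell spans 0.00833333° lon × 0.00416667° lat.
west 24.05833, east 24.06667.

24.05833, 24.06667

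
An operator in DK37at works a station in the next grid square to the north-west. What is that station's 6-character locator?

DK27xu

Longitude subsquare a = 0; −1 → -1, wraps to 23 = x, carry into square.
Longitude square 3; −1 → 2.
Latitude subsquare t = 19; +1 → 20 = u.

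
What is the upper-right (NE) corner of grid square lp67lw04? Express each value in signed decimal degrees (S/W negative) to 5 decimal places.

67.93750, 52.92500

Field L=11, P=15: +11·20° lon, +15·10° lat → SW at lon 40°, lat 60°.
Square 6, 7: +6·2° lon, +7·1° lat → SW at lon 52°, lat 67°.
Subsquare l=11, w=22: +11·0.0833333° lon, +22·0.0416667° lat → SW at lon 52.9167°, lat 67.9167°.
Extended square 0, 4: +0·0.00833333° lon, +4·0.00416667° lat → SW at lon 52.9167°, lat 67.9333°.
Cell spans 0.00833333° lon × 0.00416667° lat. NE corner is SW corner plus one full cell.
latitude 67.93750, longitude 52.92500.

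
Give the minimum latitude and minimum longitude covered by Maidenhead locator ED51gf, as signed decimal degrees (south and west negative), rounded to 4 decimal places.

-58.7917, -89.5000

Field E=4, D=3: +4·20° lon, +3·10° lat → SW at lon -100°, lat -60°.
Square 5, 1: +5·2° lon, +1·1° lat → SW at lon -90°, lat -59°.
Subsquare g=6, f=5: +6·0.0833333° lon, +5·0.0416667° lat → SW at lon -89.5°, lat -58.7917°.
latitude -58.7917, longitude -89.5000.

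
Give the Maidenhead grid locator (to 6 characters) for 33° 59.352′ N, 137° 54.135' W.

CM13bx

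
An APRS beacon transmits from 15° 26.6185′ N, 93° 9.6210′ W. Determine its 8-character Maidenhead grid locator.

EK35kk06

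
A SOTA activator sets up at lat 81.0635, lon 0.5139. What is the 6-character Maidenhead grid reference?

JR01gb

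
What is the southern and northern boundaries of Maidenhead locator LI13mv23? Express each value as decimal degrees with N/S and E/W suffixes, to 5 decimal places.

Field L=11, I=8: +11·20° lon, +8·10° lat → SW at lon 40°, lat -10°.
Square 1, 3: +1·2° lon, +3·1° lat → SW at lon 42°, lat -7°.
Subsquare m=12, v=21: +12·0.0833333° lon, +21·0.0416667° lat → SW at lon 43°, lat -6.125°.
Extended square 2, 3: +2·0.00833333° lon, +3·0.00416667° lat → SW at lon 43.0167°, lat -6.1125°.
Cell spans 0.00833333° lon × 0.00416667° lat.
south 6.11250° S, north 6.10833° S.

6.11250° S, 6.10833° S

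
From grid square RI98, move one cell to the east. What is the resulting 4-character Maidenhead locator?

Longitude square 9; +1 → 10, wraps to 0, carry into field.
Longitude field R = 17; +1 → 18, wraps to 0 = A, wrapping around the antimeridian.
The latitude characters are unchanged.

AI08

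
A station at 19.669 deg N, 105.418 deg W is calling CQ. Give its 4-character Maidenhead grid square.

DK79

Shift to the Maidenhead origin (180°W, 90°S): lon 74.58, lat 109.67.
Field: lon ⌊74.58/20⌋ = 3 → D; lat ⌊109.67/10⌋ = 10 → K.
Square: lon ⌊14.58/2⌋ = 7; lat ⌊9.67/1⌋ = 9.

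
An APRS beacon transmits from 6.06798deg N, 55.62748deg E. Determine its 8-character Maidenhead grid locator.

Add 180° to longitude and 90° to latitude: 235.62748, 96.06798.
Field: lon ⌊235.62748/20⌋ = 11 → L; lat ⌊96.06798/10⌋ = 9 → J.
Square: lon ⌊15.62748/2⌋ = 7; lat ⌊6.06798/1⌋ = 6.
Subsquare: lon ⌊1.62748/0.0833333⌋ = 19 → t; lat ⌊0.06798/0.0416667⌋ = 1 → b.
Extended square: lon ⌊0.04415/0.00833333⌋ = 5; lat ⌊0.02631/0.00416667⌋ = 6.

LJ76tb56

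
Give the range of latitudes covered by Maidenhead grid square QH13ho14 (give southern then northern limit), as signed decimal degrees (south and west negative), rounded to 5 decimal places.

-16.40000, -16.39583

Field Q=16, H=7: +16·20° lon, +7·10° lat → SW at lon 140°, lat -20°.
Square 1, 3: +1·2° lon, +3·1° lat → SW at lon 142°, lat -17°.
Subsquare h=7, o=14: +7·0.0833333° lon, +14·0.0416667° lat → SW at lon 142.583°, lat -16.4167°.
Extended square 1, 4: +1·0.00833333° lon, +4·0.00416667° lat → SW at lon 142.592°, lat -16.4°.
Cell spans 0.00833333° lon × 0.00416667° lat.
south -16.40000, north -16.39583.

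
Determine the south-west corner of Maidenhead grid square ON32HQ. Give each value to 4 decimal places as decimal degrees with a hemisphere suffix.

42.6667° N, 106.5833° E

Field O=14, N=13: +14·20° lon, +13·10° lat → SW at lon 100°, lat 40°.
Square 3, 2: +3·2° lon, +2·1° lat → SW at lon 106°, lat 42°.
Subsquare h=7, q=16: +7·0.0833333° lon, +16·0.0416667° lat → SW at lon 106.583°, lat 42.6667°.
latitude 42.6667° N, longitude 106.5833° E.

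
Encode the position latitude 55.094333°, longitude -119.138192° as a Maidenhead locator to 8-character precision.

DO05kc32

Offset from 180°W / 90°S: lon 60.86181°, lat 145.09433°.
Field: 60.86181/20 → 3 → D, 145.09433/10 → 14 → O; chars DO.
Square: 0.86181/2 → 0, 5.09433/1 → 5; chars 05.
Subsquare: 0.86181/0.0833333 → 10 → k, 0.09433/0.0416667 → 2 → c; chars kc.
Extended square: 0.02847/0.00833333 → 3, 0.01100/0.00416667 → 2; chars 32.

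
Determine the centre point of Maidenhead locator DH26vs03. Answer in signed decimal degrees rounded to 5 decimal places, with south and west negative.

Field D=3, H=7: +3·20° lon, +7·10° lat → SW at lon -120°, lat -20°.
Square 2, 6: +2·2° lon, +6·1° lat → SW at lon -116°, lat -14°.
Subsquare v=21, s=18: +21·0.0833333° lon, +18·0.0416667° lat → SW at lon -114.25°, lat -13.25°.
Extended square 0, 3: +0·0.00833333° lon, +3·0.00416667° lat → SW at lon -114.25°, lat -13.2375°.
Cell spans 0.00833333° lon × 0.00416667° lat. Centre is SW corner plus half of each.
latitude -13.23542, longitude -114.24583.

-13.23542, -114.24583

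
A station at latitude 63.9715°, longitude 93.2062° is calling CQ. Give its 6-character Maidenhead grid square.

Add 180° to longitude and 90° to latitude: 273.2062, 153.9715.
Field (20°×10°, letters A–R): lon ⌊273.2062/20⌋ = 13 → N; lat ⌊153.9715/10⌋ = 15 → P.
Square (2°×1°, digits 0–9): lon ⌊13.2062/2⌋ = 6; lat ⌊3.9715/1⌋ = 3.
Subsquare (5′×2.5′, letters a–x): lon ⌊1.2062/0.0833333⌋ = 14 → o; lat ⌊0.9715/0.0416667⌋ = 23 → x.

NP63ox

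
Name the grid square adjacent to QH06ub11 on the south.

Latitude extended square 1; −1 → 0.
The longitude characters are unchanged.

QH06ub10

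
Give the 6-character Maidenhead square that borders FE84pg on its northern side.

FE84ph

Latitude subsquare g = 6; +1 → 7 = h.
The longitude characters are unchanged.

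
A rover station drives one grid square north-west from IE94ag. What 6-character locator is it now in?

Longitude subsquare a = 0; −1 → -1, wraps to 23 = x, carry into square.
Longitude square 9; −1 → 8.
Latitude subsquare g = 6; +1 → 7 = h.

IE84xh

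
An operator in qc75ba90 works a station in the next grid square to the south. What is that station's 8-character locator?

QC74bx99

Latitude extended square 0; −1 → -1, wraps to 9, carry into subsquare.
Latitude subsquare a = 0; −1 → -1, wraps to 23 = x, carry into square.
Latitude square 5; −1 → 4.
The longitude characters are unchanged.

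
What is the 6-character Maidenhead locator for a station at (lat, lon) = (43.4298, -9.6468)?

Shift to the Maidenhead origin (180°W, 90°S): lon 170.3532, lat 133.4298.
Field (20°×10°, letters A–R): lon ⌊170.3532/20⌋ = 8 → I; lat ⌊133.4298/10⌋ = 13 → N.
Square (2°×1°, digits 0–9): lon ⌊10.3532/2⌋ = 5; lat ⌊3.4298/1⌋ = 3.
Subsquare (5′×2.5′, letters a–x): lon ⌊0.3532/0.0833333⌋ = 4 → e; lat ⌊0.4298/0.0416667⌋ = 10 → k.

IN53ek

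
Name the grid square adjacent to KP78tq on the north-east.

KP78ur

Longitude subsquare t = 19; +1 → 20 = u.
Latitude subsquare q = 16; +1 → 17 = r.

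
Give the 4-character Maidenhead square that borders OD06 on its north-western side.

ND97

Longitude square 0; −1 → -1, wraps to 9, carry into field.
Longitude field O = 14; −1 → 13 = N.
Latitude square 6; +1 → 7.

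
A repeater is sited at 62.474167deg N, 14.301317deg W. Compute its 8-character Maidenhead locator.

Add 180° to longitude and 90° to latitude: 165.69868, 152.47417.
Field: lon ⌊165.69868/20⌋ = 8 → I; lat ⌊152.47417/10⌋ = 15 → P.
Square: lon ⌊5.69868/2⌋ = 2; lat ⌊2.47417/1⌋ = 2.
Subsquare: lon ⌊1.69868/0.0833333⌋ = 20 → u; lat ⌊0.47417/0.0416667⌋ = 11 → l.
Extended square: lon ⌊0.03202/0.00833333⌋ = 3; lat ⌊0.01583/0.00416667⌋ = 3.

IP22ul33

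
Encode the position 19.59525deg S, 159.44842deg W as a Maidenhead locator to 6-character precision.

BH00gj

Offset from 180°W / 90°S: lon 20.5516°, lat 70.4048°.
Field: 20.5516/20 → 1 → B, 70.4048/10 → 7 → H; chars BH.
Square: 0.5516/2 → 0, 0.4048/1 → 0; chars 00.
Subsquare: 0.5516/0.0833333 → 6 → g, 0.4048/0.0416667 → 9 → j; chars gj.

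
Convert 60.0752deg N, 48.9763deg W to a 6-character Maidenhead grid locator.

Offset from 180°W / 90°S: lon 131.0237°, lat 150.0752°.
Field (20°×10°, letters A–R): 131.0237/20 → 6 → G, 150.0752/10 → 15 → P; chars GP.
Square (2°×1°, digits 0–9): 11.0237/2 → 5, 0.0752/1 → 0; chars 50.
Subsquare (5′×2.5′, letters a–x): 1.0237/0.0833333 → 12 → m, 0.0752/0.0416667 → 1 → b; chars mb.

GP50mb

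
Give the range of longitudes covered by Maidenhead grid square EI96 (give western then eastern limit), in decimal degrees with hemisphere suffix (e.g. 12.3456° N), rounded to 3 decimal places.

82.000° W, 80.000° W

Field E=4, I=8: +4·20° lon, +8·10° lat → SW at lon -100°, lat -10°.
Square 9, 6: +9·2° lon, +6·1° lat → SW at lon -82°, lat -4°.
Cell spans 2° lon × 1° lat.
west 82.000° W, east 80.000° W.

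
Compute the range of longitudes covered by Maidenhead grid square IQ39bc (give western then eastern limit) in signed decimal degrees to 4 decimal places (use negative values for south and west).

Field I=8, Q=16: +8·20° lon, +16·10° lat → SW at lon -20°, lat 70°.
Square 3, 9: +3·2° lon, +9·1° lat → SW at lon -14°, lat 79°.
Subsquare b=1, c=2: +1·0.0833333° lon, +2·0.0416667° lat → SW at lon -13.9167°, lat 79.0833°.
Cell spans 0.0833333° lon × 0.0416667° lat.
west -13.9167, east -13.8333.

-13.9167, -13.8333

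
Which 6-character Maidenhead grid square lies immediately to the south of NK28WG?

Latitude subsquare g = 6; −1 → 5 = f.
The longitude characters are unchanged.

NK28wf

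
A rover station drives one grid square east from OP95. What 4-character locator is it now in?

PP05

Longitude square 9; +1 → 10, wraps to 0, carry into field.
Longitude field O = 14; +1 → 15 = P.
The latitude characters are unchanged.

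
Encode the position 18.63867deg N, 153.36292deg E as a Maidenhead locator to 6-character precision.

QK68qp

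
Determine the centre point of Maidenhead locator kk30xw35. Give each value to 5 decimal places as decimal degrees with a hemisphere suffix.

10.93958° N, 27.94583° E

Field K=10, K=10: +10·20° lon, +10·10° lat → SW at lon 20°, lat 10°.
Square 3, 0: +3·2° lon, +0·1° lat → SW at lon 26°, lat 10°.
Subsquare x=23, w=22: +23·0.0833333° lon, +22·0.0416667° lat → SW at lon 27.9167°, lat 10.9167°.
Extended square 3, 5: +3·0.00833333° lon, +5·0.00416667° lat → SW at lon 27.9417°, lat 10.9375°.
Cell spans 0.00833333° lon × 0.00416667° lat. Centre is SW corner plus half of each.
latitude 10.93958° N, longitude 27.94583° E.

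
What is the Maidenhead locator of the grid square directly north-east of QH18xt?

Longitude subsquare x = 23; +1 → 24, wraps to 0 = a, carry into square.
Longitude square 1; +1 → 2.
Latitude subsquare t = 19; +1 → 20 = u.

QH28au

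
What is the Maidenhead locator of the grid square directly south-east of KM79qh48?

KM79qh57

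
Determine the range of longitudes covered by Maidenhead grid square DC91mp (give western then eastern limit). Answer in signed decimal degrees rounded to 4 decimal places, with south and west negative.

Field D=3, C=2: +3·20° lon, +2·10° lat → SW at lon -120°, lat -70°.
Square 9, 1: +9·2° lon, +1·1° lat → SW at lon -102°, lat -69°.
Subsquare m=12, p=15: +12·0.0833333° lon, +15·0.0416667° lat → SW at lon -101°, lat -68.375°.
Cell spans 0.0833333° lon × 0.0416667° lat.
west -101.0000, east -100.9167.

-101.0000, -100.9167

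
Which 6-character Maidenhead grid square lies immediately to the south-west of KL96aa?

KL85xx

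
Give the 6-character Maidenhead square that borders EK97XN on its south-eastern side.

Longitude subsquare x = 23; +1 → 24, wraps to 0 = a, carry into square.
Longitude square 9; +1 → 10, wraps to 0, carry into field.
Longitude field E = 4; +1 → 5 = F.
Latitude subsquare n = 13; −1 → 12 = m.

FK07am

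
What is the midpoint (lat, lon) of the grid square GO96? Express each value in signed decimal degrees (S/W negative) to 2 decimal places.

Field G=6, O=14: +6·20° lon, +14·10° lat → SW at lon -60°, lat 50°.
Square 9, 6: +9·2° lon, +6·1° lat → SW at lon -42°, lat 56°.
Cell spans 2° lon × 1° lat. Centre is SW corner plus half of each.
latitude 56.50, longitude -41.00.

56.50, -41.00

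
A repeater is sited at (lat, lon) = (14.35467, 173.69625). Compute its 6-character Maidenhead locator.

RK64ui

Shift to the Maidenhead origin (180°W, 90°S): lon 353.6962, lat 104.3547.
Field: lon ⌊353.6962/20⌋ = 17 → R; lat ⌊104.3547/10⌋ = 10 → K.
Square: lon ⌊13.6962/2⌋ = 6; lat ⌊4.3547/1⌋ = 4.
Subsquare: lon ⌊1.6962/0.0833333⌋ = 20 → u; lat ⌊0.3547/0.0416667⌋ = 8 → i.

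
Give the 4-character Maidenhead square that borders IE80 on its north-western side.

Longitude square 8; −1 → 7.
Latitude square 0; +1 → 1.

IE71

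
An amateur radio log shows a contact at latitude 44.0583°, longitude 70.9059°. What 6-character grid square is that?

Offset from 180°W / 90°S: lon 250.9059°, lat 134.0583°.
Field: 250.9059/20 → 12 → M, 134.0583/10 → 13 → N; chars MN.
Square: 10.9059/2 → 5, 4.0583/1 → 4; chars 54.
Subsquare: 0.9059/0.0833333 → 10 → k, 0.0583/0.0416667 → 1 → b; chars kb.

MN54kb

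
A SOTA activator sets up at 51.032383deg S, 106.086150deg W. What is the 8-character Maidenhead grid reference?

Shift to the Maidenhead origin (180°W, 90°S): lon 73.91385, lat 38.96762.
Field (20°×10°, letters A–R): lon ⌊73.91385/20⌋ = 3 → D; lat ⌊38.96762/10⌋ = 3 → D.
Square (2°×1°, digits 0–9): lon ⌊13.91385/2⌋ = 6; lat ⌊8.96762/1⌋ = 8.
Subsquare (5′×2.5′, letters a–x): lon ⌊1.91385/0.0833333⌋ = 22 → w; lat ⌊0.96762/0.0416667⌋ = 23 → x.
Extended square (30″×15″, digits 0–9): lon ⌊0.08052/0.00833333⌋ = 9; lat ⌊0.00928/0.00416667⌋ = 2.

DD68wx92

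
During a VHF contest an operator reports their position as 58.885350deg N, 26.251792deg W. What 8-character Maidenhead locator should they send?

HO68uv92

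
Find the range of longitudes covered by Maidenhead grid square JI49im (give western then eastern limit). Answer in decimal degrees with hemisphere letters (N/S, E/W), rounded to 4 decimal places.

Field J=9, I=8: +9·20° lon, +8·10° lat → SW at lon 0°, lat -10°.
Square 4, 9: +4·2° lon, +9·1° lat → SW at lon 8°, lat -1°.
Subsquare i=8, m=12: +8·0.0833333° lon, +12·0.0416667° lat → SW at lon 8.66667°, lat -0.5°.
Cell spans 0.0833333° lon × 0.0416667° lat.
west 8.6667° E, east 8.7500° E.

8.6667° E, 8.7500° E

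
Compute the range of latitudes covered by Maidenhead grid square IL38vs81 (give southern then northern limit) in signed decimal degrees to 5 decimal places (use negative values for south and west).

Field I=8, L=11: +8·20° lon, +11·10° lat → SW at lon -20°, lat 20°.
Square 3, 8: +3·2° lon, +8·1° lat → SW at lon -14°, lat 28°.
Subsquare v=21, s=18: +21·0.0833333° lon, +18·0.0416667° lat → SW at lon -12.25°, lat 28.75°.
Extended square 8, 1: +8·0.00833333° lon, +1·0.00416667° lat → SW at lon -12.1833°, lat 28.7542°.
Cell spans 0.00833333° lon × 0.00416667° lat.
south 28.75417, north 28.75833.

28.75417, 28.75833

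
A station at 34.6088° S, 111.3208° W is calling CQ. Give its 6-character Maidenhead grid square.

Add 180° to longitude and 90° to latitude: 68.6792, 55.3912.
Field: 68.6792/20 → 3 → D, 55.3912/10 → 5 → F; chars DF.
Square: 8.6792/2 → 4, 5.3912/1 → 5; chars 45.
Subsquare: 0.6792/0.0833333 → 8 → i, 0.3912/0.0416667 → 9 → j; chars ij.

DF45ij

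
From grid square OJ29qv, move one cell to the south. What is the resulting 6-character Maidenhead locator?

OJ29qu

Latitude subsquare v = 21; −1 → 20 = u.
The longitude characters are unchanged.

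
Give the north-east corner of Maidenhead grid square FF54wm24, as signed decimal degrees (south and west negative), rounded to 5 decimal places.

-35.47917, -68.14167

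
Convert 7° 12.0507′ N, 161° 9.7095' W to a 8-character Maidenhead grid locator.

Add 180° to longitude and 90° to latitude: 18.83818, 97.20085.
Field: 18.83818/20 → 0 → A, 97.20085/10 → 9 → J; chars AJ.
Square: 18.83818/2 → 9, 7.20085/1 → 7; chars 97.
Subsquare: 0.83818/0.0833333 → 10 → k, 0.20085/0.0416667 → 4 → e; chars ke.
Extended square: 0.00484/0.00833333 → 0, 0.03418/0.00416667 → 8; chars 08.

AJ97ke08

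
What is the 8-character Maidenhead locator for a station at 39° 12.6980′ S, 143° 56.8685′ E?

Shift to the Maidenhead origin (180°W, 90°S): lon 323.94781, lat 50.78837.
Field (20°×10°, letters A–R): 323.94781/20 → 16 → Q, 50.78837/10 → 5 → F; chars QF.
Square (2°×1°, digits 0–9): 3.94781/2 → 1, 0.78837/1 → 0; chars 10.
Subsquare (5′×2.5′, letters a–x): 1.94781/0.0833333 → 23 → x, 0.78837/0.0416667 → 18 → s; chars xs.
Extended square (30″×15″, digits 0–9): 0.03114/0.00833333 → 3, 0.03837/0.00416667 → 9; chars 39.

QF10xs39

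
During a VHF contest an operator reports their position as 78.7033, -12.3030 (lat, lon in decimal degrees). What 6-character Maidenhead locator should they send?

IQ38uq

Shift to the Maidenhead origin (180°W, 90°S): lon 167.6970, lat 168.7033.
Field: lon ⌊167.6970/20⌋ = 8 → I; lat ⌊168.7033/10⌋ = 16 → Q.
Square: lon ⌊7.6970/2⌋ = 3; lat ⌊8.7033/1⌋ = 8.
Subsquare: lon ⌊1.6970/0.0833333⌋ = 20 → u; lat ⌊0.7033/0.0416667⌋ = 16 → q.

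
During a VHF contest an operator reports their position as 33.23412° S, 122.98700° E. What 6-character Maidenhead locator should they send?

PF16ls

Add 180° to longitude and 90° to latitude: 302.9870, 56.7659.
Field (20°×10°, letters A–R): lon ⌊302.9870/20⌋ = 15 → P; lat ⌊56.7659/10⌋ = 5 → F.
Square (2°×1°, digits 0–9): lon ⌊2.9870/2⌋ = 1; lat ⌊6.7659/1⌋ = 6.
Subsquare (5′×2.5′, letters a–x): lon ⌊0.9870/0.0833333⌋ = 11 → l; lat ⌊0.7659/0.0416667⌋ = 18 → s.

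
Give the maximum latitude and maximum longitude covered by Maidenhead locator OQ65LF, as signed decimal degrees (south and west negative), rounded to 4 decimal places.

75.2500, 113.0000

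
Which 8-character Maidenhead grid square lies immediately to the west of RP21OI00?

RP21ni90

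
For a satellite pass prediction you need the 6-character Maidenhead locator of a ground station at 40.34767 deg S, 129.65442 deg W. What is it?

CE59ep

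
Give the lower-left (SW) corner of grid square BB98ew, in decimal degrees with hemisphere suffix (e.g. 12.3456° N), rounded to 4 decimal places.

Field B=1, B=1: +1·20° lon, +1·10° lat → SW at lon -160°, lat -80°.
Square 9, 8: +9·2° lon, +8·1° lat → SW at lon -142°, lat -72°.
Subsquare e=4, w=22: +4·0.0833333° lon, +22·0.0416667° lat → SW at lon -141.667°, lat -71.0833°.
latitude 71.0833° S, longitude 141.6667° W.

71.0833° S, 141.6667° W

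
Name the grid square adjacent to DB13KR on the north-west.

DB13js

Longitude subsquare k = 10; −1 → 9 = j.
Latitude subsquare r = 17; +1 → 18 = s.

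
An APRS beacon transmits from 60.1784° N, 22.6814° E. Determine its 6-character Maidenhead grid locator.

Add 180° to longitude and 90° to latitude: 202.6814, 150.1784.
Field (20°×10°, letters A–R): 202.6814/20 → 10 → K, 150.1784/10 → 15 → P; chars KP.
Square (2°×1°, digits 0–9): 2.6814/2 → 1, 0.1784/1 → 0; chars 10.
Subsquare (5′×2.5′, letters a–x): 0.6814/0.0833333 → 8 → i, 0.1784/0.0416667 → 4 → e; chars ie.

KP10ie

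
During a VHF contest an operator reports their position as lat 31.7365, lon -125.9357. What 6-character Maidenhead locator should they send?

CM71ar

Shift to the Maidenhead origin (180°W, 90°S): lon 54.0643, lat 121.7365.
Field: 54.0643/20 → 2 → C, 121.7365/10 → 12 → M; chars CM.
Square: 14.0643/2 → 7, 1.7365/1 → 1; chars 71.
Subsquare: 0.0643/0.0833333 → 0 → a, 0.7365/0.0416667 → 17 → r; chars ar.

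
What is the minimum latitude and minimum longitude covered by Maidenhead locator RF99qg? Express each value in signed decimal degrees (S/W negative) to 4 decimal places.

-30.7500, 179.3333

Field R=17, F=5: +17·20° lon, +5·10° lat → SW at lon 160°, lat -40°.
Square 9, 9: +9·2° lon, +9·1° lat → SW at lon 178°, lat -31°.
Subsquare q=16, g=6: +16·0.0833333° lon, +6·0.0416667° lat → SW at lon 179.333°, lat -30.75°.
latitude -30.7500, longitude 179.3333.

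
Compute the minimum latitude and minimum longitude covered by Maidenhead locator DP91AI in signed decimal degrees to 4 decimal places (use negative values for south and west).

61.3333, -102.0000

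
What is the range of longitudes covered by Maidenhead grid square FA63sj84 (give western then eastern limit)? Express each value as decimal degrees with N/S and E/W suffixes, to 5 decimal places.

66.43333° W, 66.42500° W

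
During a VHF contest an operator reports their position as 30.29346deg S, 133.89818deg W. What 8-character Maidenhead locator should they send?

Shift to the Maidenhead origin (180°W, 90°S): lon 46.10182, lat 59.70654.
Field (20°×10°, letters A–R): lon ⌊46.10182/20⌋ = 2 → C; lat ⌊59.70654/10⌋ = 5 → F.
Square (2°×1°, digits 0–9): lon ⌊6.10182/2⌋ = 3; lat ⌊9.70654/1⌋ = 9.
Subsquare (5′×2.5′, letters a–x): lon ⌊0.10182/0.0833333⌋ = 1 → b; lat ⌊0.70654/0.0416667⌋ = 16 → q.
Extended square (30″×15″, digits 0–9): lon ⌊0.01849/0.00833333⌋ = 2; lat ⌊0.03987/0.00416667⌋ = 9.

CF39bq29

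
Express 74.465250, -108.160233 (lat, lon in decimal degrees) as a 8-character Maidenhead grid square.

DQ54wl01

Offset from 180°W / 90°S: lon 71.83977°, lat 164.46525°.
Field (20°×10°, letters A–R): lon ⌊71.83977/20⌋ = 3 → D; lat ⌊164.46525/10⌋ = 16 → Q.
Square (2°×1°, digits 0–9): lon ⌊11.83977/2⌋ = 5; lat ⌊4.46525/1⌋ = 4.
Subsquare (5′×2.5′, letters a–x): lon ⌊1.83977/0.0833333⌋ = 22 → w; lat ⌊0.46525/0.0416667⌋ = 11 → l.
Extended square (30″×15″, digits 0–9): lon ⌊0.00643/0.00833333⌋ = 0; lat ⌊0.00692/0.00416667⌋ = 1.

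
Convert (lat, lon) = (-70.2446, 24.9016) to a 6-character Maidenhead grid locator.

Add 180° to longitude and 90° to latitude: 204.9016, 19.7554.
Field (20°×10°, letters A–R): lon ⌊204.9016/20⌋ = 10 → K; lat ⌊19.7554/10⌋ = 1 → B.
Square (2°×1°, digits 0–9): lon ⌊4.9016/2⌋ = 2; lat ⌊9.7554/1⌋ = 9.
Subsquare (5′×2.5′, letters a–x): lon ⌊0.9016/0.0833333⌋ = 10 → k; lat ⌊0.7554/0.0416667⌋ = 18 → s.

KB29ks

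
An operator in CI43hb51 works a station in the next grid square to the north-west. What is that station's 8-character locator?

Longitude extended square 5; −1 → 4.
Latitude extended square 1; +1 → 2.

CI43hb42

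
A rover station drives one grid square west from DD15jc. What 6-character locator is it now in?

DD15ic

Longitude subsquare j = 9; −1 → 8 = i.
The latitude characters are unchanged.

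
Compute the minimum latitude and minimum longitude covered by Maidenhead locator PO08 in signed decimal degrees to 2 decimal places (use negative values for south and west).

58.00, 120.00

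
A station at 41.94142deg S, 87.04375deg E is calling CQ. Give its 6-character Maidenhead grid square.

NE38mb

Add 180° to longitude and 90° to latitude: 267.0437, 48.0586.
Field: 267.0437/20 → 13 → N, 48.0586/10 → 4 → E; chars NE.
Square: 7.0437/2 → 3, 8.0586/1 → 8; chars 38.
Subsquare: 1.0437/0.0833333 → 12 → m, 0.0586/0.0416667 → 1 → b; chars mb.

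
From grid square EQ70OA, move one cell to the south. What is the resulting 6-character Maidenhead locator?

EP79ox

Latitude subsquare a = 0; −1 → -1, wraps to 23 = x, carry into square.
Latitude square 0; −1 → -1, wraps to 9, carry into field.
Latitude field Q = 16; −1 → 15 = P.
The longitude characters are unchanged.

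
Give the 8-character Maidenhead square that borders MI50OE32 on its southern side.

Latitude extended square 2; −1 → 1.
The longitude characters are unchanged.

MI50oe31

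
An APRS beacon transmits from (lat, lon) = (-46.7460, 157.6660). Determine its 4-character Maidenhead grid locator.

Offset from 180°W / 90°S: lon 337.67°, lat 43.25°.
Field: 337.67/20 → 16 → Q, 43.25/10 → 4 → E; chars QE.
Square: 17.67/2 → 8, 3.25/1 → 3; chars 83.

QE83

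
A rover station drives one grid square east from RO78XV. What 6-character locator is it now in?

Longitude subsquare x = 23; +1 → 24, wraps to 0 = a, carry into square.
Longitude square 7; +1 → 8.
The latitude characters are unchanged.

RO88av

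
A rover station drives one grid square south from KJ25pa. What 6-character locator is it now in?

KJ24px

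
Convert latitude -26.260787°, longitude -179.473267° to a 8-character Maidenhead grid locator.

AG03gr37

Shift to the Maidenhead origin (180°W, 90°S): lon 0.52673, lat 63.73921.
Field (20°×10°, letters A–R): lon ⌊0.52673/20⌋ = 0 → A; lat ⌊63.73921/10⌋ = 6 → G.
Square (2°×1°, digits 0–9): lon ⌊0.52673/2⌋ = 0; lat ⌊3.73921/1⌋ = 3.
Subsquare (5′×2.5′, letters a–x): lon ⌊0.52673/0.0833333⌋ = 6 → g; lat ⌊0.73921/0.0416667⌋ = 17 → r.
Extended square (30″×15″, digits 0–9): lon ⌊0.02673/0.00833333⌋ = 3; lat ⌊0.03088/0.00416667⌋ = 7.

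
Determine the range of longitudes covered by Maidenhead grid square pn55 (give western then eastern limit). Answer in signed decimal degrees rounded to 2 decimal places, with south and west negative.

130.00, 132.00

Field P=15, N=13: +15·20° lon, +13·10° lat → SW at lon 120°, lat 40°.
Square 5, 5: +5·2° lon, +5·1° lat → SW at lon 130°, lat 45°.
Cell spans 2° lon × 1° lat.
west 130.00, east 132.00.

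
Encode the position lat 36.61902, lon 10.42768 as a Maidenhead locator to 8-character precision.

Offset from 180°W / 90°S: lon 190.42768°, lat 126.61902°.
Field: lon ⌊190.42768/20⌋ = 9 → J; lat ⌊126.61902/10⌋ = 12 → M.
Square: lon ⌊10.42768/2⌋ = 5; lat ⌊6.61902/1⌋ = 6.
Subsquare: lon ⌊0.42768/0.0833333⌋ = 5 → f; lat ⌊0.61902/0.0416667⌋ = 14 → o.
Extended square: lon ⌊0.01101/0.00833333⌋ = 1; lat ⌊0.03569/0.00416667⌋ = 8.

JM56fo18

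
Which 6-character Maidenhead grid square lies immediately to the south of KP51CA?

Latitude subsquare a = 0; −1 → -1, wraps to 23 = x, carry into square.
Latitude square 1; −1 → 0.
The longitude characters are unchanged.

KP50cx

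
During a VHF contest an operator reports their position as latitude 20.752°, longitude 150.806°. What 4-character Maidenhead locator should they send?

QL50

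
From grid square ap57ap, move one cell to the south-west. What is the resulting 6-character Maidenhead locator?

Longitude subsquare a = 0; −1 → -1, wraps to 23 = x, carry into square.
Longitude square 5; −1 → 4.
Latitude subsquare p = 15; −1 → 14 = o.

AP47xo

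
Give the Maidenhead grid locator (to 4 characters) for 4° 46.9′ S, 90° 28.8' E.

NI55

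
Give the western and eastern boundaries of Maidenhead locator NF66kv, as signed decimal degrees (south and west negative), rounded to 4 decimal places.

Field N=13, F=5: +13·20° lon, +5·10° lat → SW at lon 80°, lat -40°.
Square 6, 6: +6·2° lon, +6·1° lat → SW at lon 92°, lat -34°.
Subsquare k=10, v=21: +10·0.0833333° lon, +21·0.0416667° lat → SW at lon 92.8333°, lat -33.125°.
Cell spans 0.0833333° lon × 0.0416667° lat.
west 92.8333, east 92.9167.

92.8333, 92.9167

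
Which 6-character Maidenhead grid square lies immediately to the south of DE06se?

DE06sd

Latitude subsquare e = 4; −1 → 3 = d.
The longitude characters are unchanged.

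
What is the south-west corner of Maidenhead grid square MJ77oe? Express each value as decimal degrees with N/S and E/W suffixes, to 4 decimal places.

7.1667° N, 75.1667° E

Field M=12, J=9: +12·20° lon, +9·10° lat → SW at lon 60°, lat 0°.
Square 7, 7: +7·2° lon, +7·1° lat → SW at lon 74°, lat 7°.
Subsquare o=14, e=4: +14·0.0833333° lon, +4·0.0416667° lat → SW at lon 75.1667°, lat 7.16667°.
latitude 7.1667° N, longitude 75.1667° E.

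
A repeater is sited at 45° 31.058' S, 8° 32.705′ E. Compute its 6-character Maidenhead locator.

JE44gl

Offset from 180°W / 90°S: lon 188.5451°, lat 44.4824°.
Field (20°×10°, letters A–R): lon ⌊188.5451/20⌋ = 9 → J; lat ⌊44.4824/10⌋ = 4 → E.
Square (2°×1°, digits 0–9): lon ⌊8.5451/2⌋ = 4; lat ⌊4.4824/1⌋ = 4.
Subsquare (5′×2.5′, letters a–x): lon ⌊0.5451/0.0833333⌋ = 6 → g; lat ⌊0.4824/0.0416667⌋ = 11 → l.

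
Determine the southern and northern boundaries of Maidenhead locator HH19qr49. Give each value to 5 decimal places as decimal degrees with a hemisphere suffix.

Field H=7, H=7: +7·20° lon, +7·10° lat → SW at lon -40°, lat -20°.
Square 1, 9: +1·2° lon, +9·1° lat → SW at lon -38°, lat -11°.
Subsquare q=16, r=17: +16·0.0833333° lon, +17·0.0416667° lat → SW at lon -36.6667°, lat -10.2917°.
Extended square 4, 9: +4·0.00833333° lon, +9·0.00416667° lat → SW at lon -36.6333°, lat -10.2542°.
Cell spans 0.00833333° lon × 0.00416667° lat.
south 10.25417° S, north 10.25000° S.

10.25417° S, 10.25000° S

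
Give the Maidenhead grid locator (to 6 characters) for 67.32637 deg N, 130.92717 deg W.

Add 180° to longitude and 90° to latitude: 49.0728, 157.3264.
Field: lon ⌊49.0728/20⌋ = 2 → C; lat ⌊157.3264/10⌋ = 15 → P.
Square: lon ⌊9.0728/2⌋ = 4; lat ⌊7.3264/1⌋ = 7.
Subsquare: lon ⌊1.0728/0.0833333⌋ = 12 → m; lat ⌊0.3264/0.0416667⌋ = 7 → h.

CP47mh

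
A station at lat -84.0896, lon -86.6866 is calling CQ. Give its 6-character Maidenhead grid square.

EA65pv

Offset from 180°W / 90°S: lon 93.3134°, lat 5.9104°.
Field: 93.3134/20 → 4 → E, 5.9104/10 → 0 → A; chars EA.
Square: 13.3134/2 → 6, 5.9104/1 → 5; chars 65.
Subsquare: 1.3134/0.0833333 → 15 → p, 0.9104/0.0416667 → 21 → v; chars pv.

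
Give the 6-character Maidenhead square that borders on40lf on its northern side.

Latitude subsquare f = 5; +1 → 6 = g.
The longitude characters are unchanged.

ON40lg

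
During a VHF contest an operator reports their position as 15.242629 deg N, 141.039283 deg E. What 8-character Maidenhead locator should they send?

QK05mf48

Add 180° to longitude and 90° to latitude: 321.03928, 105.24263.
Field (20°×10°, letters A–R): 321.03928/20 → 16 → Q, 105.24263/10 → 10 → K; chars QK.
Square (2°×1°, digits 0–9): 1.03928/2 → 0, 5.24263/1 → 5; chars 05.
Subsquare (5′×2.5′, letters a–x): 1.03928/0.0833333 → 12 → m, 0.24263/0.0416667 → 5 → f; chars mf.
Extended square (30″×15″, digits 0–9): 0.03928/0.00833333 → 4, 0.03430/0.00416667 → 8; chars 48.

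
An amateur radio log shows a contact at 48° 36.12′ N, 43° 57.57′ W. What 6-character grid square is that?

GN88ao

Shift to the Maidenhead origin (180°W, 90°S): lon 136.0405, lat 138.6020.
Field: 136.0405/20 → 6 → G, 138.6020/10 → 13 → N; chars GN.
Square: 16.0405/2 → 8, 8.6020/1 → 8; chars 88.
Subsquare: 0.0405/0.0833333 → 0 → a, 0.6020/0.0416667 → 14 → o; chars ao.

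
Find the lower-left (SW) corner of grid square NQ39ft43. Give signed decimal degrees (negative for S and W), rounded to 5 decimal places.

79.80417, 86.45000

Field N=13, Q=16: +13·20° lon, +16·10° lat → SW at lon 80°, lat 70°.
Square 3, 9: +3·2° lon, +9·1° lat → SW at lon 86°, lat 79°.
Subsquare f=5, t=19: +5·0.0833333° lon, +19·0.0416667° lat → SW at lon 86.4167°, lat 79.7917°.
Extended square 4, 3: +4·0.00833333° lon, +3·0.00416667° lat → SW at lon 86.45°, lat 79.8042°.
latitude 79.80417, longitude 86.45000.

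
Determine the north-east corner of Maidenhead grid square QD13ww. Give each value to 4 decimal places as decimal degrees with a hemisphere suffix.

56.0417° S, 143.9167° E

Field Q=16, D=3: +16·20° lon, +3·10° lat → SW at lon 140°, lat -60°.
Square 1, 3: +1·2° lon, +3·1° lat → SW at lon 142°, lat -57°.
Subsquare w=22, w=22: +22·0.0833333° lon, +22·0.0416667° lat → SW at lon 143.833°, lat -56.0833°.
Cell spans 0.0833333° lon × 0.0416667° lat. NE corner is SW corner plus one full cell.
latitude 56.0417° S, longitude 143.9167° E.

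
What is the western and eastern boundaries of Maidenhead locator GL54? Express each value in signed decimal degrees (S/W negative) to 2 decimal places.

-50.00, -48.00

Field G=6, L=11: +6·20° lon, +11·10° lat → SW at lon -60°, lat 20°.
Square 5, 4: +5·2° lon, +4·1° lat → SW at lon -50°, lat 24°.
Cell spans 2° lon × 1° lat.
west -50.00, east -48.00.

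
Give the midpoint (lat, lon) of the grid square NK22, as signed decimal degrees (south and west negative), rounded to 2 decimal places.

Field N=13, K=10: +13·20° lon, +10·10° lat → SW at lon 80°, lat 10°.
Square 2, 2: +2·2° lon, +2·1° lat → SW at lon 84°, lat 12°.
Cell spans 2° lon × 1° lat. Centre is SW corner plus half of each.
latitude 12.50, longitude 85.00.

12.50, 85.00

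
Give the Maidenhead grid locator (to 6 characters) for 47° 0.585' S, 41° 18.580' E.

LE02px

Shift to the Maidenhead origin (180°W, 90°S): lon 221.3097, lat 42.9903.
Field (20°×10°, letters A–R): 221.3097/20 → 11 → L, 42.9903/10 → 4 → E; chars LE.
Square (2°×1°, digits 0–9): 1.3097/2 → 0, 2.9903/1 → 2; chars 02.
Subsquare (5′×2.5′, letters a–x): 1.3097/0.0833333 → 15 → p, 0.9903/0.0416667 → 23 → x; chars px.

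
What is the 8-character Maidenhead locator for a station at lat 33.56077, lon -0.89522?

IM93nn24

Offset from 180°W / 90°S: lon 179.10478°, lat 123.56077°.
Field (20°×10°, letters A–R): 179.10478/20 → 8 → I, 123.56077/10 → 12 → M; chars IM.
Square (2°×1°, digits 0–9): 19.10478/2 → 9, 3.56077/1 → 3; chars 93.
Subsquare (5′×2.5′, letters a–x): 1.10478/0.0833333 → 13 → n, 0.56077/0.0416667 → 13 → n; chars nn.
Extended square (30″×15″, digits 0–9): 0.02145/0.00833333 → 2, 0.01910/0.00416667 → 4; chars 24.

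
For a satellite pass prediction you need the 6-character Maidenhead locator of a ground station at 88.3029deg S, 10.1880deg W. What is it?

Offset from 180°W / 90°S: lon 169.8120°, lat 1.6971°.
Field: lon ⌊169.8120/20⌋ = 8 → I; lat ⌊1.6971/10⌋ = 0 → A.
Square: lon ⌊9.8120/2⌋ = 4; lat ⌊1.6971/1⌋ = 1.
Subsquare: lon ⌊1.8120/0.0833333⌋ = 21 → v; lat ⌊0.6971/0.0416667⌋ = 16 → q.

IA41vq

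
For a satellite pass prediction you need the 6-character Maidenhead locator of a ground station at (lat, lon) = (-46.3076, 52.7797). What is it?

Shift to the Maidenhead origin (180°W, 90°S): lon 232.7797, lat 43.6924.
Field: lon ⌊232.7797/20⌋ = 11 → L; lat ⌊43.6924/10⌋ = 4 → E.
Square: lon ⌊12.7797/2⌋ = 6; lat ⌊3.6924/1⌋ = 3.
Subsquare: lon ⌊0.7797/0.0833333⌋ = 9 → j; lat ⌊0.6924/0.0416667⌋ = 16 → q.

LE63jq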